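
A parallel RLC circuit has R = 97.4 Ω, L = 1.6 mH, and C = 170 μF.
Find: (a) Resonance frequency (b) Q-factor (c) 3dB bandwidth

Step 1 — Resonance: ω₀ = 1/√(LC) = 1/√(0.0016·0.00017) = 1917 rad/s.
Step 2 — f₀ = ω₀/(2π) = 305.2 Hz.
Step 3 — Parallel Q: Q = R/(ω₀L) = 97.4/(1917·0.0016) = 31.75.
Step 4 — Bandwidth: Δω = ω₀/Q = 60.39 rad/s; BW = Δω/(2π) = 9.612 Hz.

(a) f₀ = 305.2 Hz  (b) Q = 31.75  (c) BW = 9.612 Hz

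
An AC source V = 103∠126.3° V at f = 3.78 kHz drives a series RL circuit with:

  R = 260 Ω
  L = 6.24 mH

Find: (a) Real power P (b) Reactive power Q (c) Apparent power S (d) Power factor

Step 1 — Angular frequency: ω = 2π·f = 2π·3780 = 2.375e+04 rad/s.
Step 2 — Component impedances:
  R: Z = R = 260 Ω
  L: Z = jωL = j·2.375e+04·0.00624 = 0 + j148.2 Ω
Step 3 — Series combination: Z_total = R + L = 260 + j148.2 Ω = 299.3∠29.7° Ω.
Step 4 — Source phasor: V = 103∠126.3° V = -60.98 + j83.01 V.
Step 5 — Current: I = V / Z = -0.03966 + j0.3419 A = 0.3442∠96.6° A.
Step 6 — Complex power: S = V·I* = 30.8 + j17.55 VA.
Step 7 — Real power: P = Re(S) = 30.8 W.
Step 8 — Reactive power: Q = Im(S) = 17.55 VAR.
Step 9 — Apparent power: |S| = 35.45 VA.
Step 10 — Power factor: PF = P/|S| = 0.8688 (lagging).

(a) P = 30.8 W  (b) Q = 17.55 VAR  (c) S = 35.45 VA  (d) PF = 0.8688 (lagging)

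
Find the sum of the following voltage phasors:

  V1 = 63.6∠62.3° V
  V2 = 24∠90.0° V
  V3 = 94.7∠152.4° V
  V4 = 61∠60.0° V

Step 1 — Convert each phasor to rectangular form:
  V1 = 63.6·(cos(62.3°) + j·sin(62.3°)) = 29.56 + j56.31 V
  V2 = 24·(cos(90.0°) + j·sin(90.0°)) = 0 + j24 V
  V3 = 94.7·(cos(152.4°) + j·sin(152.4°)) = -83.92 + j43.87 V
  V4 = 61·(cos(60.0°) + j·sin(60.0°)) = 30.5 + j52.83 V
Step 2 — Sum components: V_total = -23.86 + j177 V.
Step 3 — Convert to polar: |V_total| = 178.6 V, ∠V_total = 97.7°.

V_total = 178.6∠97.7° V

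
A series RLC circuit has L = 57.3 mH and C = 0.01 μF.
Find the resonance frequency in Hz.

Step 1 — Resonance condition Im(Z)=0 gives ω₀ = 1/√(LC).
Step 2 — ω₀ = 1/√(0.0573·1e-08) = 4.178e+04 rad/s.
Step 3 — f₀ = ω₀/(2π) = 6649 Hz.

f₀ = 6649 Hz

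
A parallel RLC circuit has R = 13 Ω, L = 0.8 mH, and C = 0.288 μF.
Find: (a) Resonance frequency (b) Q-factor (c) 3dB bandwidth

Step 1 — Resonance: ω₀ = 1/√(LC) = 1/√(0.0008·2.88e-07) = 6.588e+04 rad/s.
Step 2 — f₀ = ω₀/(2π) = 1.049e+04 Hz.
Step 3 — Parallel Q: Q = R/(ω₀L) = 13/(6.588e+04·0.0008) = 0.2467.
Step 4 — Bandwidth: Δω = ω₀/Q = 2.671e+05 rad/s; BW = Δω/(2π) = 4.251e+04 Hz.

(a) f₀ = 1.049e+04 Hz  (b) Q = 0.2467  (c) BW = 4.251e+04 Hz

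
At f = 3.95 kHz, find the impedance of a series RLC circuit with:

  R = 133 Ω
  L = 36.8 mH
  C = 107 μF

Step 1 — Angular frequency: ω = 2π·f = 2π·3950 = 2.482e+04 rad/s.
Step 2 — Component impedances:
  R: Z = R = 133 Ω
  L: Z = jωL = j·2.482e+04·0.0368 = 0 + j913.3 Ω
  C: Z = 1/(jωC) = -j/(ω·C) = 0 - j0.3766 Ω
Step 3 — Series combination: Z_total = R + L + C = 133 + j912.9 Ω = 922.6∠81.7° Ω.

Z = 133 + j912.9 Ω = 922.6∠81.7° Ω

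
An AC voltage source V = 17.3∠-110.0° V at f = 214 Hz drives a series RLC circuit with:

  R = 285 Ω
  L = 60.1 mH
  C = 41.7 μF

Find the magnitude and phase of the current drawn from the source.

Step 1 — Angular frequency: ω = 2π·f = 2π·214 = 1345 rad/s.
Step 2 — Component impedances:
  R: Z = R = 285 Ω
  L: Z = jωL = j·1345·0.0601 = 0 + j80.81 Ω
  C: Z = 1/(jωC) = -j/(ω·C) = 0 - j17.83 Ω
Step 3 — Series combination: Z_total = R + L + C = 285 + j62.98 Ω = 291.9∠12.5° Ω.
Step 4 — Source phasor: V = 17.3∠-110.0° V = -5.917 - j16.26 V.
Step 5 — Ohm's law: I = V / Z_total = (-5.917 - j16.26) / (285 + j62.98) = -0.03181 - j0.05001 A.
Step 6 — Convert to polar: |I| = 0.05927 A, ∠I = -122.5°.

I = 0.05927∠-122.5° A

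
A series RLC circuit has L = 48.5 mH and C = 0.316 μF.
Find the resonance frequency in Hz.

Step 1 — Resonance condition Im(Z)=0 gives ω₀ = 1/√(LC).
Step 2 — ω₀ = 1/√(0.0485·3.16e-07) = 8078 rad/s.
Step 3 — f₀ = ω₀/(2π) = 1286 Hz.

f₀ = 1286 Hz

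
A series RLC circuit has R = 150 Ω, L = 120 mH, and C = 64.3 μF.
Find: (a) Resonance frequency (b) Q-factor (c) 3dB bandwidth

Step 1 — Resonance: ω₀ = 1/√(LC) = 1/√(0.12·6.43e-05) = 360 rad/s.
Step 2 — f₀ = ω₀/(2π) = 57.3 Hz.
Step 3 — Series Q: Q = ω₀L/R = 360·0.12/150 = 0.288.
Step 4 — Bandwidth: Δω = ω₀/Q = 1250 rad/s; BW = Δω/(2π) = 198.9 Hz.

(a) f₀ = 57.3 Hz  (b) Q = 0.288  (c) BW = 198.9 Hz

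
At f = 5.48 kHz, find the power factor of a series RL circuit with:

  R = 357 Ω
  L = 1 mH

Step 1 — Angular frequency: ω = 2π·f = 2π·5480 = 3.443e+04 rad/s.
Step 2 — Component impedances:
  R: Z = R = 357 Ω
  L: Z = jωL = j·3.443e+04·0.001 = 0 + j34.43 Ω
Step 3 — Series combination: Z_total = R + L = 357 + j34.43 Ω = 358.7∠5.5° Ω.
Step 4 — Power factor: PF = cos(φ) = Re(Z)/|Z| = 357/358.66 = 0.9954.
Step 5 — Type: Im(Z) = 34.43 ⇒ lagging (phase φ = 5.5°).

PF = 0.9954 (lagging, φ = 5.5°)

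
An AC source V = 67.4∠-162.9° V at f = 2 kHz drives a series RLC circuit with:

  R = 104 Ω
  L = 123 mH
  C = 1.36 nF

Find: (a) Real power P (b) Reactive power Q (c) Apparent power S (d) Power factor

Step 1 — Angular frequency: ω = 2π·f = 2π·2000 = 1.257e+04 rad/s.
Step 2 — Component impedances:
  R: Z = R = 104 Ω
  L: Z = jωL = j·1.257e+04·0.123 = 0 + j1546 Ω
  C: Z = 1/(jωC) = -j/(ω·C) = 0 - j5.851e+04 Ω
Step 3 — Series combination: Z_total = R + L + C = 104 - j5.697e+04 Ω = 5.697e+04∠-89.9° Ω.
Step 4 — Source phasor: V = 67.4∠-162.9° V = -64.42 - j19.82 V.
Step 5 — Current: I = V / Z = 0.0003458 - j0.001131 A = 0.001183∠-73.0° A.
Step 6 — Complex power: S = V·I* = 0.0001456 - j0.07974 VA.
Step 7 — Real power: P = Re(S) = 0.0001456 W.
Step 8 — Reactive power: Q = Im(S) = -0.07974 VAR.
Step 9 — Apparent power: |S| = 0.07974 VA.
Step 10 — Power factor: PF = P/|S| = 0.001826 (leading).

(a) P = 0.0001456 W  (b) Q = -0.07974 VAR  (c) S = 0.07974 VA  (d) PF = 0.001826 (leading)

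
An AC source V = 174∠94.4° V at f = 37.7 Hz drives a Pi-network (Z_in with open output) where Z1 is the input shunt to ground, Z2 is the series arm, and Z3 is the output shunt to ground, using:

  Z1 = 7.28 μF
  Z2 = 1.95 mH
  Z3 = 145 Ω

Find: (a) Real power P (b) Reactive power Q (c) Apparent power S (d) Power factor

Step 1 — Angular frequency: ω = 2π·f = 2π·37.7 = 236.9 rad/s.
Step 2 — Component impedances:
  Z1: Z = 1/(jωC) = -j/(ω·C) = 0 - j579.9 Ω
  Z2: Z = jωL = j·236.9·0.00195 = 0 + j0.4619 Ω
  Z3: Z = R = 145 Ω
Step 3 — With open output, the series arm Z2 and the output shunt Z3 appear in series to ground: Z2 + Z3 = 145 + j0.4619 Ω.
Step 4 — Parallel with input shunt Z1: Z_in = Z1 || (Z2 + Z3) = 136.7 - j33.74 Ω = 140.8∠-13.9° Ω.
Step 5 — Source phasor: V = 174∠94.4° V = -13.35 + j173.5 V.
Step 6 — Current: I = V / Z = -0.3874 + j1.174 A = 1.236∠108.3° A.
Step 7 — Complex power: S = V·I* = 208.8 - j51.54 VA.
Step 8 — Real power: P = Re(S) = 208.8 W.
Step 9 — Reactive power: Q = Im(S) = -51.54 VAR.
Step 10 — Apparent power: |S| = 215.1 VA.
Step 11 — Power factor: PF = P/|S| = 0.9709 (leading).

(a) P = 208.8 W  (b) Q = -51.54 VAR  (c) S = 215.1 VA  (d) PF = 0.9709 (leading)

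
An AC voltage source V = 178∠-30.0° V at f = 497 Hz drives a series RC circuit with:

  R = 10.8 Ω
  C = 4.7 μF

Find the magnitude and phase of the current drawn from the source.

Step 1 — Angular frequency: ω = 2π·f = 2π·497 = 3123 rad/s.
Step 2 — Component impedances:
  R: Z = R = 10.8 Ω
  C: Z = 1/(jωC) = -j/(ω·C) = 0 - j68.13 Ω
Step 3 — Series combination: Z_total = R + C = 10.8 - j68.13 Ω = 68.98∠-81.0° Ω.
Step 4 — Source phasor: V = 178∠-30.0° V = 154.2 - j89 V.
Step 5 — Ohm's law: I = V / Z_total = (154.2 - j89) / (10.8 - j68.13) = 1.624 + j2.005 A.
Step 6 — Convert to polar: |I| = 2.58 A, ∠I = 51.0°.

I = 2.58∠51.0° A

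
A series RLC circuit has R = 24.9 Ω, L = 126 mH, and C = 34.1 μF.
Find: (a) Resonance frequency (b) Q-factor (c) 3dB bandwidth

Step 1 — Resonance: ω₀ = 1/√(LC) = 1/√(0.126·3.41e-05) = 482.4 rad/s.
Step 2 — f₀ = ω₀/(2π) = 76.78 Hz.
Step 3 — Series Q: Q = ω₀L/R = 482.4·0.126/24.9 = 2.441.
Step 4 — Bandwidth: Δω = ω₀/Q = 197.6 rad/s; BW = Δω/(2π) = 31.45 Hz.

(a) f₀ = 76.78 Hz  (b) Q = 2.441  (c) BW = 31.45 Hz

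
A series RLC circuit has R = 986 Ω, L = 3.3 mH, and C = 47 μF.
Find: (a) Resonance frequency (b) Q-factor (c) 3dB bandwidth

Step 1 — Resonance: ω₀ = 1/√(LC) = 1/√(0.0033·4.7e-05) = 2539 rad/s.
Step 2 — f₀ = ω₀/(2π) = 404.1 Hz.
Step 3 — Series Q: Q = ω₀L/R = 2539·0.0033/986 = 0.008498.
Step 4 — Bandwidth: Δω = ω₀/Q = 2.988e+05 rad/s; BW = Δω/(2π) = 4.755e+04 Hz.

(a) f₀ = 404.1 Hz  (b) Q = 0.008498  (c) BW = 4.755e+04 Hz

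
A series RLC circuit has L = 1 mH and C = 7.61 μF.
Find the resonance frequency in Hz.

Step 1 — Resonance condition Im(Z)=0 gives ω₀ = 1/√(LC).
Step 2 — ω₀ = 1/√(0.001·7.61e-06) = 1.146e+04 rad/s.
Step 3 — f₀ = ω₀/(2π) = 1824 Hz.

f₀ = 1824 Hz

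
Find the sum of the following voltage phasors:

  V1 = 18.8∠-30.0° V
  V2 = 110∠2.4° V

Step 1 — Convert each phasor to rectangular form:
  V1 = 18.8·(cos(-30.0°) + j·sin(-30.0°)) = 16.28 - j9.4 V
  V2 = 110·(cos(2.4°) + j·sin(2.4°)) = 109.9 + j4.606 V
Step 2 — Sum components: V_total = 126.2 - j4.794 V.
Step 3 — Convert to polar: |V_total| = 126.3 V, ∠V_total = -2.2°.

V_total = 126.3∠-2.2° V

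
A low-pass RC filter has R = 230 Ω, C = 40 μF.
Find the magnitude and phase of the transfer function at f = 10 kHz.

Step 1 — Angular frequency: ω = 2π·1e+04 = 6.283e+04 rad/s.
Step 2 — Transfer function: H(jω) = 1/(1 + jωRC).
Step 3 — Denominator: 1 + jωRC = 1 + j·6.283e+04·230·4e-05 = 1 + j578.1.
Step 4 — H = 2.993e-06 - j0.00173.
Step 5 — Magnitude: |H| = 0.00173 (-55.2 dB); phase: φ = -89.9°.

|H| = 0.00173 (-55.2 dB), φ = -89.9°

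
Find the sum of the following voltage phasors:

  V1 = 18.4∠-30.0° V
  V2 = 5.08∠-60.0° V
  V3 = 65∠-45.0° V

Step 1 — Convert each phasor to rectangular form:
  V1 = 18.4·(cos(-30.0°) + j·sin(-30.0°)) = 15.93 - j9.2 V
  V2 = 5.08·(cos(-60.0°) + j·sin(-60.0°)) = 2.54 - j4.399 V
  V3 = 65·(cos(-45.0°) + j·sin(-45.0°)) = 45.96 - j45.96 V
Step 2 — Sum components: V_total = 64.44 - j59.56 V.
Step 3 — Convert to polar: |V_total| = 87.75 V, ∠V_total = -42.7°.

V_total = 87.75∠-42.7° V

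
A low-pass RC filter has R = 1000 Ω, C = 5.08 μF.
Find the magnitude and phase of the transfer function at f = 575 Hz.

Step 1 — Angular frequency: ω = 2π·575 = 3613 rad/s.
Step 2 — Transfer function: H(jω) = 1/(1 + jωRC).
Step 3 — Denominator: 1 + jωRC = 1 + j·3613·1000·5.08e-06 = 1 + j18.35.
Step 4 — H = 0.00296 - j0.05433.
Step 5 — Magnitude: |H| = 0.05441 (-25.3 dB); phase: φ = -86.9°.

|H| = 0.05441 (-25.3 dB), φ = -86.9°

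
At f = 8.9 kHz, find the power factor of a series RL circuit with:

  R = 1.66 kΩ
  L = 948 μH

Step 1 — Angular frequency: ω = 2π·f = 2π·8900 = 5.592e+04 rad/s.
Step 2 — Component impedances:
  R: Z = R = 1660 Ω
  L: Z = jωL = j·5.592e+04·0.000948 = 0 + j53.01 Ω
Step 3 — Series combination: Z_total = R + L = 1660 + j53.01 Ω = 1661∠1.8° Ω.
Step 4 — Power factor: PF = cos(φ) = Re(Z)/|Z| = 1660/1660.8 = 0.9995.
Step 5 — Type: Im(Z) = 53.01 ⇒ lagging (phase φ = 1.8°).

PF = 0.9995 (lagging, φ = 1.8°)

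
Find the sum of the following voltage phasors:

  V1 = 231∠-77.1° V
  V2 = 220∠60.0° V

Step 1 — Convert each phasor to rectangular form:
  V1 = 231·(cos(-77.1°) + j·sin(-77.1°)) = 51.57 - j225.2 V
  V2 = 220·(cos(60.0°) + j·sin(60.0°)) = 110 + j190.5 V
Step 2 — Sum components: V_total = 161.6 - j34.64 V.
Step 3 — Convert to polar: |V_total| = 165.2 V, ∠V_total = -12.1°.

V_total = 165.2∠-12.1° V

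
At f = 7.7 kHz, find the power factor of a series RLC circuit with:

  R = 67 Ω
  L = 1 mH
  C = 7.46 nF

Step 1 — Angular frequency: ω = 2π·f = 2π·7700 = 4.838e+04 rad/s.
Step 2 — Component impedances:
  R: Z = R = 67 Ω
  L: Z = jωL = j·4.838e+04·0.001 = 0 + j48.38 Ω
  C: Z = 1/(jωC) = -j/(ω·C) = 0 - j2771 Ω
Step 3 — Series combination: Z_total = R + L + C = 67 - j2722 Ω = 2723∠-88.6° Ω.
Step 4 — Power factor: PF = cos(φ) = Re(Z)/|Z| = 67/2723.2 = 0.0246.
Step 5 — Type: Im(Z) = -2722 ⇒ leading (phase φ = -88.6°).

PF = 0.0246 (leading, φ = -88.6°)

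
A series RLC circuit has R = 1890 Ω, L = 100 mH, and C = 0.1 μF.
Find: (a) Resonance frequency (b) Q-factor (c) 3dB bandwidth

Step 1 — Resonance: ω₀ = 1/√(LC) = 1/√(0.1·1e-07) = 1e+04 rad/s.
Step 2 — f₀ = ω₀/(2π) = 1592 Hz.
Step 3 — Series Q: Q = ω₀L/R = 1e+04·0.1/1890 = 0.5291.
Step 4 — Bandwidth: Δω = ω₀/Q = 1.89e+04 rad/s; BW = Δω/(2π) = 3008 Hz.

(a) f₀ = 1592 Hz  (b) Q = 0.5291  (c) BW = 3008 Hz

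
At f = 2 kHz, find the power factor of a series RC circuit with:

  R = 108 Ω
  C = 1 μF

Step 1 — Angular frequency: ω = 2π·f = 2π·2000 = 1.257e+04 rad/s.
Step 2 — Component impedances:
  R: Z = R = 108 Ω
  C: Z = 1/(jωC) = -j/(ω·C) = 0 - j79.58 Ω
Step 3 — Series combination: Z_total = R + C = 108 - j79.58 Ω = 134.2∠-36.4° Ω.
Step 4 — Power factor: PF = cos(φ) = Re(Z)/|Z| = 108/134.15 = 0.8051.
Step 5 — Type: Im(Z) = -79.58 ⇒ leading (phase φ = -36.4°).

PF = 0.8051 (leading, φ = -36.4°)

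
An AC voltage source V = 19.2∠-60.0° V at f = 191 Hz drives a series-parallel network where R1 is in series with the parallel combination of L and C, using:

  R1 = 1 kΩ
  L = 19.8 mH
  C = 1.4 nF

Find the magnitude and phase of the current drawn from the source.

Step 1 — Angular frequency: ω = 2π·f = 2π·191 = 1200 rad/s.
Step 2 — Component impedances:
  R1: Z = R = 1000 Ω
  L: Z = jωL = j·1200·0.0198 = 0 + j23.76 Ω
  C: Z = 1/(jωC) = -j/(ω·C) = 0 - j5.952e+05 Ω
Step 3 — Parallel branch: L || C = 1/(1/L + 1/C) = 0 + j23.76 Ω.
Step 4 — Series with R1: Z_total = R1 + (L || C) = 1000 + j23.76 Ω = 1000∠1.4° Ω.
Step 5 — Source phasor: V = 19.2∠-60.0° V = 9.6 - j16.63 V.
Step 6 — Ohm's law: I = V / Z_total = (9.6 - j16.63) / (1000 + j23.76) = 0.0092 - j0.01685 A.
Step 7 — Convert to polar: |I| = 0.01919 A, ∠I = -61.4°.

I = 0.01919∠-61.4° A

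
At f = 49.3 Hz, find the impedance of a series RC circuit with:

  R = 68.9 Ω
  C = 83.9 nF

Step 1 — Angular frequency: ω = 2π·f = 2π·49.3 = 309.8 rad/s.
Step 2 — Component impedances:
  R: Z = R = 68.9 Ω
  C: Z = 1/(jωC) = -j/(ω·C) = 0 - j3.848e+04 Ω
Step 3 — Series combination: Z_total = R + C = 68.9 - j3.848e+04 Ω = 3.848e+04∠-89.9° Ω.

Z = 68.9 - j3.848e+04 Ω = 3.848e+04∠-89.9° Ω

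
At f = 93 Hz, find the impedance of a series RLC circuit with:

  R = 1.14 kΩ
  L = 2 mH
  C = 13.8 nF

Step 1 — Angular frequency: ω = 2π·f = 2π·93 = 584.3 rad/s.
Step 2 — Component impedances:
  R: Z = R = 1140 Ω
  L: Z = jωL = j·584.3·0.002 = 0 + j1.169 Ω
  C: Z = 1/(jωC) = -j/(ω·C) = 0 - j1.24e+05 Ω
Step 3 — Series combination: Z_total = R + L + C = 1140 - j1.24e+05 Ω = 1.24e+05∠-89.5° Ω.

Z = 1140 - j1.24e+05 Ω = 1.24e+05∠-89.5° Ω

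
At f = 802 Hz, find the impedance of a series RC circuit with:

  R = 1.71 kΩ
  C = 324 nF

Step 1 — Angular frequency: ω = 2π·f = 2π·802 = 5039 rad/s.
Step 2 — Component impedances:
  R: Z = R = 1710 Ω
  C: Z = 1/(jωC) = -j/(ω·C) = 0 - j612.5 Ω
Step 3 — Series combination: Z_total = R + C = 1710 - j612.5 Ω = 1816∠-19.7° Ω.

Z = 1710 - j612.5 Ω = 1816∠-19.7° Ω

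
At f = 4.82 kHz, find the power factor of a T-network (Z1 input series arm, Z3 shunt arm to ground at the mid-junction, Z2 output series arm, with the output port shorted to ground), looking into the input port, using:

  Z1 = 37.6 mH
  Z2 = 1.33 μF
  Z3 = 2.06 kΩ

Step 1 — Angular frequency: ω = 2π·f = 2π·4820 = 3.028e+04 rad/s.
Step 2 — Component impedances:
  Z1: Z = jωL = j·3.028e+04·0.0376 = 0 + j1139 Ω
  Z2: Z = 1/(jωC) = -j/(ω·C) = 0 - j24.83 Ω
  Z3: Z = R = 2060 Ω
Step 3 — With the output port shorted to ground, the output series arm Z2 runs from the junction to ground; the shunt arm Z3 also runs from the junction to ground. They appear in parallel: Z3 || Z2 = 0.2992 - j24.82 Ω.
Step 4 — Series with input arm Z1: Z_in = Z1 + (Z3 || Z2) = 0.2992 + j1114 Ω = 1114∠90.0° Ω.
Step 5 — Power factor: PF = cos(φ) = Re(Z)/|Z| = 0.2992/1114 = 0.0002686.
Step 6 — Type: Im(Z) = 1114 ⇒ lagging (phase φ = 90.0°).

PF = 0.0002686 (lagging, φ = 90.0°)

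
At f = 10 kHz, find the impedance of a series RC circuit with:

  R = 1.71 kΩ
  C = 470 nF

Step 1 — Angular frequency: ω = 2π·f = 2π·1e+04 = 6.283e+04 rad/s.
Step 2 — Component impedances:
  R: Z = R = 1710 Ω
  C: Z = 1/(jωC) = -j/(ω·C) = 0 - j33.86 Ω
Step 3 — Series combination: Z_total = R + C = 1710 - j33.86 Ω = 1710∠-1.1° Ω.

Z = 1710 - j33.86 Ω = 1710∠-1.1° Ω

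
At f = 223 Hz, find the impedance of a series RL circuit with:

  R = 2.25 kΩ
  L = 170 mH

Step 1 — Angular frequency: ω = 2π·f = 2π·223 = 1401 rad/s.
Step 2 — Component impedances:
  R: Z = R = 2250 Ω
  L: Z = jωL = j·1401·0.17 = 0 + j238.2 Ω
Step 3 — Series combination: Z_total = R + L = 2250 + j238.2 Ω = 2263∠6.0° Ω.

Z = 2250 + j238.2 Ω = 2263∠6.0° Ω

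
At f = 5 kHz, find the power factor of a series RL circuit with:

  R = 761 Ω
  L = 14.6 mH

Step 1 — Angular frequency: ω = 2π·f = 2π·5000 = 3.142e+04 rad/s.
Step 2 — Component impedances:
  R: Z = R = 761 Ω
  L: Z = jωL = j·3.142e+04·0.0146 = 0 + j458.7 Ω
Step 3 — Series combination: Z_total = R + L = 761 + j458.7 Ω = 888.5∠31.1° Ω.
Step 4 — Power factor: PF = cos(φ) = Re(Z)/|Z| = 761/888.5 = 0.8565.
Step 5 — Type: Im(Z) = 458.7 ⇒ lagging (phase φ = 31.1°).

PF = 0.8565 (lagging, φ = 31.1°)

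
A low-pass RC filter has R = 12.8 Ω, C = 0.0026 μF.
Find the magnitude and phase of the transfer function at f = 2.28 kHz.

Step 1 — Angular frequency: ω = 2π·2280 = 1.433e+04 rad/s.
Step 2 — Transfer function: H(jω) = 1/(1 + jωRC).
Step 3 — Denominator: 1 + jωRC = 1 + j·1.433e+04·12.8·2.6e-09 = 1 + j0.0004768.
Step 4 — H = 1 - j0.0004768.
Step 5 — Magnitude: |H| = 1 (-0.0 dB); phase: φ = -0.0°.

|H| = 1 (-0.0 dB), φ = -0.0°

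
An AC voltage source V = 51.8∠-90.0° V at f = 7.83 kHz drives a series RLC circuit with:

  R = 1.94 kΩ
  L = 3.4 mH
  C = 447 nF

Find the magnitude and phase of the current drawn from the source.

Step 1 — Angular frequency: ω = 2π·f = 2π·7830 = 4.92e+04 rad/s.
Step 2 — Component impedances:
  R: Z = R = 1940 Ω
  L: Z = jωL = j·4.92e+04·0.0034 = 0 + j167.3 Ω
  C: Z = 1/(jωC) = -j/(ω·C) = 0 - j45.47 Ω
Step 3 — Series combination: Z_total = R + L + C = 1940 + j121.8 Ω = 1944∠3.6° Ω.
Step 4 — Source phasor: V = 51.8∠-90.0° V = 0 - j51.8 V.
Step 5 — Ohm's law: I = V / Z_total = (0 - j51.8) / (1940 + j121.8) = -0.00167 - j0.0266 A.
Step 6 — Convert to polar: |I| = 0.02665 A, ∠I = -93.6°.

I = 0.02665∠-93.6° A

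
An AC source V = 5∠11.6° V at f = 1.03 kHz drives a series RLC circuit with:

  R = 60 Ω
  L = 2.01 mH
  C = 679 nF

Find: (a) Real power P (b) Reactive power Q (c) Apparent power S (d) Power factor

Step 1 — Angular frequency: ω = 2π·f = 2π·1030 = 6472 rad/s.
Step 2 — Component impedances:
  R: Z = R = 60 Ω
  L: Z = jωL = j·6472·0.00201 = 0 + j13.01 Ω
  C: Z = 1/(jωC) = -j/(ω·C) = 0 - j227.6 Ω
Step 3 — Series combination: Z_total = R + L + C = 60 - j214.6 Ω = 222.8∠-74.4° Ω.
Step 4 — Source phasor: V = 5∠11.6° V = 4.898 + j1.005 V.
Step 5 — Current: I = V / Z = 0.001575 + j0.02239 A = 0.02244∠86.0° A.
Step 6 — Complex power: S = V·I* = 0.03022 - j0.1081 VA.
Step 7 — Real power: P = Re(S) = 0.03022 W.
Step 8 — Reactive power: Q = Im(S) = -0.1081 VAR.
Step 9 — Apparent power: |S| = 0.1122 VA.
Step 10 — Power factor: PF = P/|S| = 0.2693 (leading).

(a) P = 0.03022 W  (b) Q = -0.1081 VAR  (c) S = 0.1122 VA  (d) PF = 0.2693 (leading)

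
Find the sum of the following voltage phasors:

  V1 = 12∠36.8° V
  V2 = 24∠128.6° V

Step 1 — Convert each phasor to rectangular form:
  V1 = 12·(cos(36.8°) + j·sin(36.8°)) = 9.609 + j7.188 V
  V2 = 24·(cos(128.6°) + j·sin(128.6°)) = -14.97 + j18.76 V
Step 2 — Sum components: V_total = -5.364 + j25.94 V.
Step 3 — Convert to polar: |V_total| = 26.49 V, ∠V_total = 101.7°.

V_total = 26.49∠101.7° V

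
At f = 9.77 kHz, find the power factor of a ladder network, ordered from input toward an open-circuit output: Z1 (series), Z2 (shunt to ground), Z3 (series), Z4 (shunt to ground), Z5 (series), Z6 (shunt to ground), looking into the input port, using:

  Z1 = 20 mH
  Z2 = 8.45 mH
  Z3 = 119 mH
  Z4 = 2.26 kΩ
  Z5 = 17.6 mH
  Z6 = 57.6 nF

Step 1 — Angular frequency: ω = 2π·f = 2π·9770 = 6.139e+04 rad/s.
Step 2 — Component impedances:
  Z1: Z = jωL = j·6.139e+04·0.02 = 0 + j1228 Ω
  Z2: Z = jωL = j·6.139e+04·0.00845 = 0 + j518.7 Ω
  Z3: Z = jωL = j·6.139e+04·0.119 = 0 + j7305 Ω
  Z4: Z = R = 2260 Ω
  Z5: Z = jωL = j·6.139e+04·0.0176 = 0 + j1080 Ω
  Z6: Z = 1/(jωC) = -j/(ω·C) = 0 - j282.8 Ω
Step 3 — Ladder network (open output): work backward from the far end, alternating series and parallel combinations. Z_in = 0.9242 + j1715 Ω = 1715∠90.0° Ω.
Step 4 — Power factor: PF = cos(φ) = Re(Z)/|Z| = 0.9242/1715 = 0.0005389.
Step 5 — Type: Im(Z) = 1715 ⇒ lagging (phase φ = 90.0°).

PF = 0.0005389 (lagging, φ = 90.0°)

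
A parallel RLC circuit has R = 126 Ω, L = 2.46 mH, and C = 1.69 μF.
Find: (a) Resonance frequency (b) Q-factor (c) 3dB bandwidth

Step 1 — Resonance: ω₀ = 1/√(LC) = 1/√(0.00246·1.69e-06) = 1.551e+04 rad/s.
Step 2 — f₀ = ω₀/(2π) = 2468 Hz.
Step 3 — Parallel Q: Q = R/(ω₀L) = 126/(1.551e+04·0.00246) = 3.303.
Step 4 — Bandwidth: Δω = ω₀/Q = 4696 rad/s; BW = Δω/(2π) = 747.4 Hz.

(a) f₀ = 2468 Hz  (b) Q = 3.303  (c) BW = 747.4 Hz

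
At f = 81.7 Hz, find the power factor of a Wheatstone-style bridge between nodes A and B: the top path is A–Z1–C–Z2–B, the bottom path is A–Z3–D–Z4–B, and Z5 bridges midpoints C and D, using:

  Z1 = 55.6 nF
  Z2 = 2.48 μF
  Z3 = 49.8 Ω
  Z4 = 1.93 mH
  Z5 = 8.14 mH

Step 1 — Angular frequency: ω = 2π·f = 2π·81.7 = 513.3 rad/s.
Step 2 — Component impedances:
  Z1: Z = 1/(jωC) = -j/(ω·C) = 0 - j3.504e+04 Ω
  Z2: Z = 1/(jωC) = -j/(ω·C) = 0 - j785.5 Ω
  Z3: Z = R = 49.8 Ω
  Z4: Z = jωL = j·513.3·0.00193 = 0 + j0.9907 Ω
  Z5: Z = jωL = j·513.3·0.00814 = 0 + j4.179 Ω
Step 3 — Bridge requires nodal analysis (the Z5 bridge couples midpoints C and D, so the two paths cannot be reduced to a simple series/parallel combination). Setting node B to ground and injecting 1 A at node A, the 3-node admittance system at A, C, D solves to V_A = Z_AB = 49.8 + j0.9212 Ω = 49.81∠1.1° Ω.
Step 4 — Power factor: PF = cos(φ) = Re(Z)/|Z| = 49.8/49.81 = 0.9998.
Step 5 — Type: Im(Z) = 0.9212 ⇒ lagging (phase φ = 1.1°).

PF = 0.9998 (lagging, φ = 1.1°)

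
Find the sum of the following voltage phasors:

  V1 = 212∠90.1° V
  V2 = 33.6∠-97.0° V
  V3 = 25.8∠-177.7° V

Step 1 — Convert each phasor to rectangular form:
  V1 = 212·(cos(90.1°) + j·sin(90.1°)) = -0.37 + j212 V
  V2 = 33.6·(cos(-97.0°) + j·sin(-97.0°)) = -4.095 - j33.35 V
  V3 = 25.8·(cos(-177.7°) + j·sin(-177.7°)) = -25.78 - j1.035 V
Step 2 — Sum components: V_total = -30.24 + j177.6 V.
Step 3 — Convert to polar: |V_total| = 180.2 V, ∠V_total = 99.7°.

V_total = 180.2∠99.7° V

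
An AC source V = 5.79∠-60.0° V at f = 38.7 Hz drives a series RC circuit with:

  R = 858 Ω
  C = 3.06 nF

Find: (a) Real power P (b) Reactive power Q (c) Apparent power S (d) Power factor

Step 1 — Angular frequency: ω = 2π·f = 2π·38.7 = 243.2 rad/s.
Step 2 — Component impedances:
  R: Z = R = 858 Ω
  C: Z = 1/(jωC) = -j/(ω·C) = 0 - j1.344e+06 Ω
Step 3 — Series combination: Z_total = R + C = 858 - j1.344e+06 Ω = 1.344e+06∠-90.0° Ω.
Step 4 — Source phasor: V = 5.79∠-60.0° V = 2.895 - j5.014 V.
Step 5 — Current: I = V / Z = 3.732e-06 + j2.152e-06 A = 4.308e-06∠30.0° A.
Step 6 — Complex power: S = V·I* = 1.592e-08 - j2.494e-05 VA.
Step 7 — Real power: P = Re(S) = 1.592e-08 W.
Step 8 — Reactive power: Q = Im(S) = -2.494e-05 VAR.
Step 9 — Apparent power: |S| = 2.494e-05 VA.
Step 10 — Power factor: PF = P/|S| = 0.0006384 (leading).

(a) P = 1.592e-08 W  (b) Q = -2.494e-05 VAR  (c) S = 2.494e-05 VA  (d) PF = 0.0006384 (leading)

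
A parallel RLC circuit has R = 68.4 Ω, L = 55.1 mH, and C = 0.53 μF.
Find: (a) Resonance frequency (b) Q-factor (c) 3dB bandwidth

Step 1 — Resonance: ω₀ = 1/√(LC) = 1/√(0.0551·5.3e-07) = 5852 rad/s.
Step 2 — f₀ = ω₀/(2π) = 931.3 Hz.
Step 3 — Parallel Q: Q = R/(ω₀L) = 68.4/(5852·0.0551) = 0.2121.
Step 4 — Bandwidth: Δω = ω₀/Q = 2.758e+04 rad/s; BW = Δω/(2π) = 4390 Hz.

(a) f₀ = 931.3 Hz  (b) Q = 0.2121  (c) BW = 4390 Hz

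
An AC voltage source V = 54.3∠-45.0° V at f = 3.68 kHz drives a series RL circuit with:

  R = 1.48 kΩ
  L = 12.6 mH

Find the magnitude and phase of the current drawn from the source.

Step 1 — Angular frequency: ω = 2π·f = 2π·3680 = 2.312e+04 rad/s.
Step 2 — Component impedances:
  R: Z = R = 1480 Ω
  L: Z = jωL = j·2.312e+04·0.0126 = 0 + j291.3 Ω
Step 3 — Series combination: Z_total = R + L = 1480 + j291.3 Ω = 1508∠11.1° Ω.
Step 4 — Source phasor: V = 54.3∠-45.0° V = 38.4 - j38.4 V.
Step 5 — Ohm's law: I = V / Z_total = (38.4 - j38.4) / (1480 + j291.3) = 0.02006 - j0.02989 A.
Step 6 — Convert to polar: |I| = 0.036 A, ∠I = -56.1°.

I = 0.036∠-56.1° A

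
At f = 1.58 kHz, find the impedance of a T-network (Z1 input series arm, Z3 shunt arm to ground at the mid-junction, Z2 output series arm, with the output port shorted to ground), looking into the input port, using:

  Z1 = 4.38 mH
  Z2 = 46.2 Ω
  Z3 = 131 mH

Step 1 — Angular frequency: ω = 2π·f = 2π·1580 = 9927 rad/s.
Step 2 — Component impedances:
  Z1: Z = jωL = j·9927·0.00438 = 0 + j43.48 Ω
  Z2: Z = R = 46.2 Ω
  Z3: Z = jωL = j·9927·0.131 = 0 + j1300 Ω
Step 3 — With the output port shorted to ground, the output series arm Z2 runs from the junction to ground; the shunt arm Z3 also runs from the junction to ground. They appear in parallel: Z3 || Z2 = 46.14 + j1.639 Ω.
Step 4 — Series with input arm Z1: Z_in = Z1 + (Z3 || Z2) = 46.14 + j45.12 Ω = 64.54∠44.4° Ω.

Z = 46.14 + j45.12 Ω = 64.54∠44.4° Ω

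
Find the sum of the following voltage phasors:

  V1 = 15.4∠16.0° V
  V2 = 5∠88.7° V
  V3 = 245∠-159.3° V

Step 1 — Convert each phasor to rectangular form:
  V1 = 15.4·(cos(16.0°) + j·sin(16.0°)) = 14.8 + j4.245 V
  V2 = 5·(cos(88.7°) + j·sin(88.7°)) = 0.1134 + j4.999 V
  V3 = 245·(cos(-159.3°) + j·sin(-159.3°)) = -229.2 - j86.6 V
Step 2 — Sum components: V_total = -214.3 - j77.36 V.
Step 3 — Convert to polar: |V_total| = 227.8 V, ∠V_total = -160.1°.

V_total = 227.8∠-160.1° V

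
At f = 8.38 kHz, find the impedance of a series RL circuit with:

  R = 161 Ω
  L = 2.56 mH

Step 1 — Angular frequency: ω = 2π·f = 2π·8380 = 5.265e+04 rad/s.
Step 2 — Component impedances:
  R: Z = R = 161 Ω
  L: Z = jωL = j·5.265e+04·0.00256 = 0 + j134.8 Ω
Step 3 — Series combination: Z_total = R + L = 161 + j134.8 Ω = 210∠39.9° Ω.

Z = 161 + j134.8 Ω = 210∠39.9° Ω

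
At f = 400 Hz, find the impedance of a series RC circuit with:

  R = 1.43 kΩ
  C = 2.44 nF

Step 1 — Angular frequency: ω = 2π·f = 2π·400 = 2513 rad/s.
Step 2 — Component impedances:
  R: Z = R = 1430 Ω
  C: Z = 1/(jωC) = -j/(ω·C) = 0 - j1.631e+05 Ω
Step 3 — Series combination: Z_total = R + C = 1430 - j1.631e+05 Ω = 1.631e+05∠-89.5° Ω.

Z = 1430 - j1.631e+05 Ω = 1.631e+05∠-89.5° Ω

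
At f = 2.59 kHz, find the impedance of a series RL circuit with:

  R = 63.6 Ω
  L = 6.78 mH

Step 1 — Angular frequency: ω = 2π·f = 2π·2590 = 1.627e+04 rad/s.
Step 2 — Component impedances:
  R: Z = R = 63.6 Ω
  L: Z = jωL = j·1.627e+04·0.00678 = 0 + j110.3 Ω
Step 3 — Series combination: Z_total = R + L = 63.6 + j110.3 Ω = 127.4∠60.0° Ω.

Z = 63.6 + j110.3 Ω = 127.4∠60.0° Ω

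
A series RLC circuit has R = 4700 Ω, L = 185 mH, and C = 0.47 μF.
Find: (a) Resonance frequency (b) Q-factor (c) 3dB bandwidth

Step 1 — Resonance: ω₀ = 1/√(LC) = 1/√(0.185·4.7e-07) = 3391 rad/s.
Step 2 — f₀ = ω₀/(2π) = 539.7 Hz.
Step 3 — Series Q: Q = ω₀L/R = 3391·0.185/4700 = 0.1335.
Step 4 — Bandwidth: Δω = ω₀/Q = 2.541e+04 rad/s; BW = Δω/(2π) = 4043 Hz.

(a) f₀ = 539.7 Hz  (b) Q = 0.1335  (c) BW = 4043 Hz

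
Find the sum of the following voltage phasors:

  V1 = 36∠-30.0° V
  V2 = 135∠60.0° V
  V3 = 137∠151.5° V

Step 1 — Convert each phasor to rectangular form:
  V1 = 36·(cos(-30.0°) + j·sin(-30.0°)) = 31.18 - j18 V
  V2 = 135·(cos(60.0°) + j·sin(60.0°)) = 67.5 + j116.9 V
  V3 = 137·(cos(151.5°) + j·sin(151.5°)) = -120.4 + j65.37 V
Step 2 — Sum components: V_total = -21.72 + j164.3 V.
Step 3 — Convert to polar: |V_total| = 165.7 V, ∠V_total = 97.5°.

V_total = 165.7∠97.5° V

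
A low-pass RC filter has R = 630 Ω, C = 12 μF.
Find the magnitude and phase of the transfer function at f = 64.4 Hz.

Step 1 — Angular frequency: ω = 2π·64.4 = 404.6 rad/s.
Step 2 — Transfer function: H(jω) = 1/(1 + jωRC).
Step 3 — Denominator: 1 + jωRC = 1 + j·404.6·630·1.2e-05 = 1 + j3.059.
Step 4 — H = 0.09655 - j0.2953.
Step 5 — Magnitude: |H| = 0.3107 (-10.2 dB); phase: φ = -71.9°.

|H| = 0.3107 (-10.2 dB), φ = -71.9°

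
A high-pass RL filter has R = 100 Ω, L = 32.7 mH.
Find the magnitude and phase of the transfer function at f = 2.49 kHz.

Step 1 — Angular frequency: ω = 2π·2490 = 1.565e+04 rad/s.
Step 2 — Transfer function: H(jω) = jωL/(R + jωL).
Step 3 — Numerator jωL = j·511.6; denominator R + jωL = 100 + j511.6.
Step 4 — H = 0.9632 + j0.1883.
Step 5 — Magnitude: |H| = 0.9814 (-0.2 dB); phase: φ = 11.1°.

|H| = 0.9814 (-0.2 dB), φ = 11.1°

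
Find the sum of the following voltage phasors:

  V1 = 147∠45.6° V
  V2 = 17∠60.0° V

Step 1 — Convert each phasor to rectangular form:
  V1 = 147·(cos(45.6°) + j·sin(45.6°)) = 102.9 + j105 V
  V2 = 17·(cos(60.0°) + j·sin(60.0°)) = 8.5 + j14.72 V
Step 2 — Sum components: V_total = 111.4 + j119.7 V.
Step 3 — Convert to polar: |V_total| = 163.5 V, ∠V_total = 47.1°.

V_total = 163.5∠47.1° V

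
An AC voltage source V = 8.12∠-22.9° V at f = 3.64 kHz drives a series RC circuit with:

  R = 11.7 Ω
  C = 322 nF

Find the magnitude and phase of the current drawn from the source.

Step 1 — Angular frequency: ω = 2π·f = 2π·3640 = 2.287e+04 rad/s.
Step 2 — Component impedances:
  R: Z = R = 11.7 Ω
  C: Z = 1/(jωC) = -j/(ω·C) = 0 - j135.8 Ω
Step 3 — Series combination: Z_total = R + C = 11.7 - j135.8 Ω = 136.3∠-85.1° Ω.
Step 4 — Source phasor: V = 8.12∠-22.9° V = 7.48 - j3.16 V.
Step 5 — Ohm's law: I = V / Z_total = (7.48 - j3.16) / (11.7 - j135.8) = 0.02781 + j0.05269 A.
Step 6 — Convert to polar: |I| = 0.05958 A, ∠I = 62.2°.

I = 0.05958∠62.2° A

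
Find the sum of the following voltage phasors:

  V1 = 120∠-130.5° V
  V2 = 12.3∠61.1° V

Step 1 — Convert each phasor to rectangular form:
  V1 = 120·(cos(-130.5°) + j·sin(-130.5°)) = -77.93 - j91.25 V
  V2 = 12.3·(cos(61.1°) + j·sin(61.1°)) = 5.944 + j10.77 V
Step 2 — Sum components: V_total = -71.99 - j80.48 V.
Step 3 — Convert to polar: |V_total| = 108 V, ∠V_total = -131.8°.

V_total = 108∠-131.8° V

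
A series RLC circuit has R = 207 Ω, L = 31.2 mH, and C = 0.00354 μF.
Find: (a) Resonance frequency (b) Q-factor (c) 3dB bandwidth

Step 1 — Resonance condition Im(Z)=0 gives ω₀ = 1/√(LC).
Step 2 — ω₀ = 1/√(0.0312·3.54e-09) = 9.515e+04 rad/s.
Step 3 — f₀ = ω₀/(2π) = 1.514e+04 Hz.
Step 4 — Series Q: Q = ω₀L/R = 9.515e+04·0.0312/207 = 14.34.
Step 5 — 3dB bandwidth: Δω = ω₀/Q = 6635 rad/s; BW = Δω/(2π) = 1056 Hz.

(a) f₀ = 1.514e+04 Hz  (b) Q = 14.34  (c) BW = 1056 Hz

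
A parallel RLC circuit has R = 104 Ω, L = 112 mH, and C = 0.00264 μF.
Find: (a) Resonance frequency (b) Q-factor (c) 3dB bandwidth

Step 1 — Resonance: ω₀ = 1/√(LC) = 1/√(0.112·2.64e-09) = 5.816e+04 rad/s.
Step 2 — f₀ = ω₀/(2π) = 9256 Hz.
Step 3 — Parallel Q: Q = R/(ω₀L) = 104/(5.816e+04·0.112) = 0.01597.
Step 4 — Bandwidth: Δω = ω₀/Q = 3.642e+06 rad/s; BW = Δω/(2π) = 5.797e+05 Hz.

(a) f₀ = 9256 Hz  (b) Q = 0.01597  (c) BW = 5.797e+05 Hz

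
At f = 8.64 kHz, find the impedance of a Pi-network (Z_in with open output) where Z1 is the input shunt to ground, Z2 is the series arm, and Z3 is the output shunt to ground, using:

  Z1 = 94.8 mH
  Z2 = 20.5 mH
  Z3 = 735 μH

Step 1 — Angular frequency: ω = 2π·f = 2π·8640 = 5.429e+04 rad/s.
Step 2 — Component impedances:
  Z1: Z = jωL = j·5.429e+04·0.0948 = 0 + j5146 Ω
  Z2: Z = jωL = j·5.429e+04·0.0205 = 0 + j1113 Ω
  Z3: Z = jωL = j·5.429e+04·0.000735 = 0 + j39.9 Ω
Step 3 — With open output, the series arm Z2 and the output shunt Z3 appear in series to ground: Z2 + Z3 = 0 + j1153 Ω.
Step 4 — Parallel with input shunt Z1: Z_in = Z1 || (Z2 + Z3) = 0 + j941.8 Ω = 941.8∠90.0° Ω.

Z = 0 + j941.8 Ω = 941.8∠90.0° Ω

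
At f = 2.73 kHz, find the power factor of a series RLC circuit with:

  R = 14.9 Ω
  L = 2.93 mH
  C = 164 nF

Step 1 — Angular frequency: ω = 2π·f = 2π·2730 = 1.715e+04 rad/s.
Step 2 — Component impedances:
  R: Z = R = 14.9 Ω
  L: Z = jωL = j·1.715e+04·0.00293 = 0 + j50.26 Ω
  C: Z = 1/(jωC) = -j/(ω·C) = 0 - j355.5 Ω
Step 3 — Series combination: Z_total = R + L + C = 14.9 - j305.2 Ω = 305.6∠-87.2° Ω.
Step 4 — Power factor: PF = cos(φ) = Re(Z)/|Z| = 14.9/305.6 = 0.04876.
Step 5 — Type: Im(Z) = -305.2 ⇒ leading (phase φ = -87.2°).

PF = 0.04876 (leading, φ = -87.2°)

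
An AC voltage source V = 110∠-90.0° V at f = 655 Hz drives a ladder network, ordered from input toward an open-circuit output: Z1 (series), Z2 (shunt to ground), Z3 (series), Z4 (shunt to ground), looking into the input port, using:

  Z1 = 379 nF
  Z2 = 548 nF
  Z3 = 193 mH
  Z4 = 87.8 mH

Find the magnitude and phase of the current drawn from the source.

Step 1 — Angular frequency: ω = 2π·f = 2π·655 = 4115 rad/s.
Step 2 — Component impedances:
  Z1: Z = 1/(jωC) = -j/(ω·C) = 0 - j641.1 Ω
  Z2: Z = 1/(jωC) = -j/(ω·C) = 0 - j443.4 Ω
  Z3: Z = jωL = j·4115·0.193 = 0 + j794.3 Ω
  Z4: Z = jωL = j·4115·0.0878 = 0 + j361.3 Ω
Step 3 — Ladder network (open output): work backward from the far end, alternating series and parallel combinations. Z_in = 0 - j1361 Ω = 1361∠-90.0° Ω.
Step 4 — Source phasor: V = 110∠-90.0° V = 0 - j110 V.
Step 5 — Ohm's law: I = V / Z_total = (0 - j110) / (0 - j1361) = 0.08085 A.
Step 6 — Convert to polar: |I| = 0.08085 A, ∠I = 0.0°.

I = 0.08085∠0.0° A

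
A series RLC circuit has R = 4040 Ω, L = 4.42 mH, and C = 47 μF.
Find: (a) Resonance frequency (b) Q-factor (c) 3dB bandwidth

Step 1 — Resonance: ω₀ = 1/√(LC) = 1/√(0.00442·4.7e-05) = 2194 rad/s.
Step 2 — f₀ = ω₀/(2π) = 349.2 Hz.
Step 3 — Series Q: Q = ω₀L/R = 2194·0.00442/4040 = 0.0024.
Step 4 — Bandwidth: Δω = ω₀/Q = 9.14e+05 rad/s; BW = Δω/(2π) = 1.455e+05 Hz.

(a) f₀ = 349.2 Hz  (b) Q = 0.0024  (c) BW = 1.455e+05 Hz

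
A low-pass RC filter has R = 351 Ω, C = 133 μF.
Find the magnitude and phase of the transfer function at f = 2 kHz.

Step 1 — Angular frequency: ω = 2π·2000 = 1.257e+04 rad/s.
Step 2 — Transfer function: H(jω) = 1/(1 + jωRC).
Step 3 — Denominator: 1 + jωRC = 1 + j·1.257e+04·351·0.000133 = 1 + j586.6.
Step 4 — H = 2.906e-06 - j0.001705.
Step 5 — Magnitude: |H| = 0.001705 (-55.4 dB); phase: φ = -89.9°.

|H| = 0.001705 (-55.4 dB), φ = -89.9°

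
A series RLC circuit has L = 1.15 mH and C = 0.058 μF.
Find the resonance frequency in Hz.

Step 1 — Resonance condition Im(Z)=0 gives ω₀ = 1/√(LC).
Step 2 — ω₀ = 1/√(0.00115·5.8e-08) = 1.224e+05 rad/s.
Step 3 — f₀ = ω₀/(2π) = 1.949e+04 Hz.

f₀ = 1.949e+04 Hz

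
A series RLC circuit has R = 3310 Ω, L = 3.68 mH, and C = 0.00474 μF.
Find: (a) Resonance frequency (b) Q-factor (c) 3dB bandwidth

Step 1 — Resonance: ω₀ = 1/√(LC) = 1/√(0.00368·4.74e-09) = 2.394e+05 rad/s.
Step 2 — f₀ = ω₀/(2π) = 3.811e+04 Hz.
Step 3 — Series Q: Q = ω₀L/R = 2.394e+05·0.00368/3310 = 0.2662.
Step 4 — Bandwidth: Δω = ω₀/Q = 8.995e+05 rad/s; BW = Δω/(2π) = 1.432e+05 Hz.

(a) f₀ = 3.811e+04 Hz  (b) Q = 0.2662  (c) BW = 1.432e+05 Hz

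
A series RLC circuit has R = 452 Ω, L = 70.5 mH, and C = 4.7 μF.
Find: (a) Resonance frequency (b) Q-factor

Step 1 — Resonance condition Im(Z)=0 gives ω₀ = 1/√(LC).
Step 2 — ω₀ = 1/√(0.0705·4.7e-06) = 1737 rad/s.
Step 3 — f₀ = ω₀/(2π) = 276.5 Hz.
Step 4 — Series Q: Q = ω₀L/R = 1737·0.0705/452 = 0.271.

(a) f₀ = 276.5 Hz  (b) Q = 0.271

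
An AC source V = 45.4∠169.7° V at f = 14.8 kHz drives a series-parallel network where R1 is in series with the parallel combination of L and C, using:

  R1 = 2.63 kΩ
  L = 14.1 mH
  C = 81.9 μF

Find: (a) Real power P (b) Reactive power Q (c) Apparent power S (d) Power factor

Step 1 — Angular frequency: ω = 2π·f = 2π·1.48e+04 = 9.299e+04 rad/s.
Step 2 — Component impedances:
  R1: Z = R = 2630 Ω
  L: Z = jωL = j·9.299e+04·0.0141 = 0 + j1311 Ω
  C: Z = 1/(jωC) = -j/(ω·C) = 0 - j0.1313 Ω
Step 3 — Parallel branch: L || C = 1/(1/L + 1/C) = 0 - j0.1313 Ω.
Step 4 — Series with R1: Z_total = R1 + (L || C) = 2630 - j0.1313 Ω = 2630∠-0.0° Ω.
Step 5 — Source phasor: V = 45.4∠169.7° V = -44.67 + j8.118 V.
Step 6 — Current: I = V / Z = -0.01698 + j0.003086 A = 0.01726∠169.7° A.
Step 7 — Complex power: S = V·I* = 0.7837 - j3.913e-05 VA.
Step 8 — Real power: P = Re(S) = 0.7837 W.
Step 9 — Reactive power: Q = Im(S) = -3.913e-05 VAR.
Step 10 — Apparent power: |S| = 0.7837 VA.
Step 11 — Power factor: PF = P/|S| = 1 (leading).

(a) P = 0.7837 W  (b) Q = -3.913e-05 VAR  (c) S = 0.7837 VA  (d) PF = 1 (leading)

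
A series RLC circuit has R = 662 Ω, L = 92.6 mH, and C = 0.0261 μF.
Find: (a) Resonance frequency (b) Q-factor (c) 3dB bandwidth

Step 1 — Resonance: ω₀ = 1/√(LC) = 1/√(0.0926·2.61e-08) = 2.034e+04 rad/s.
Step 2 — f₀ = ω₀/(2π) = 3237 Hz.
Step 3 — Series Q: Q = ω₀L/R = 2.034e+04·0.0926/662 = 2.845.
Step 4 — Bandwidth: Δω = ω₀/Q = 7149 rad/s; BW = Δω/(2π) = 1138 Hz.

(a) f₀ = 3237 Hz  (b) Q = 2.845  (c) BW = 1138 Hz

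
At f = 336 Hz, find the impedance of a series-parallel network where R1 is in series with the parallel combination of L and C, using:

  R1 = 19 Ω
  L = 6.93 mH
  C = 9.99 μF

Step 1 — Angular frequency: ω = 2π·f = 2π·336 = 2111 rad/s.
Step 2 — Component impedances:
  R1: Z = R = 19 Ω
  L: Z = jωL = j·2111·0.00693 = 0 + j14.63 Ω
  C: Z = 1/(jωC) = -j/(ω·C) = 0 - j47.41 Ω
Step 3 — Parallel branch: L || C = 1/(1/L + 1/C) = 0 + j21.16 Ω.
Step 4 — Series with R1: Z_total = R1 + (L || C) = 19 + j21.16 Ω = 28.44∠48.1° Ω.

Z = 19 + j21.16 Ω = 28.44∠48.1° Ω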